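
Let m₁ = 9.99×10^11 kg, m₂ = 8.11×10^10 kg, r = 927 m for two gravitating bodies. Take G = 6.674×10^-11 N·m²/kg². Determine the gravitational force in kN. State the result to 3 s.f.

From Newton's law of gravitation: F = Gm₁m₂/r².
m₁ = 9.99×10^11 kg; m₂ = 8.11×10^10 kg; r = 927 m; G = 6.674×10^-11 N·m²/kg².
F = 6.292×10^6 N
6.292×10^6 N × (1 kN / 1000 N) = 6292 kN

6290 kN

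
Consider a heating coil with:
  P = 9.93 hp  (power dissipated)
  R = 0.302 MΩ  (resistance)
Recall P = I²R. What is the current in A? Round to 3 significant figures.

Rearranging P = I²R for I: I = √(P/R).
P = 9.93 hp = 7405 W; R = 0.302 MΩ = 3.020×10^5 Ω.
I = 0.1566 A

0.157 A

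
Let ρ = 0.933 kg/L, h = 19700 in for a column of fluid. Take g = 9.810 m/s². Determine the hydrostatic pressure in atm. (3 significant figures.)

Directly: P = ρgh.
ρ = 0.933 kg/L = 933.0 kg/m³; h = 19700 in = 500.4 m; g = 9.810 m/s².
P = 4.580×10^6 Pa
4.580×10^6 Pa × (1 atm / 1.013×10^5 Pa) = 45.20 atm

45.2 atm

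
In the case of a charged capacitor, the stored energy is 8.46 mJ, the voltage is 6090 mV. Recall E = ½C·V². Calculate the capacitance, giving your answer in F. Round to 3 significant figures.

4.56×10^-4 F

Solving E = ½C·V² for C: C = 2E/V².
E = 8.46 mJ = 0.008460 J; V = 6090 mV = 6.090 V.
C = 4.562×10^-4 F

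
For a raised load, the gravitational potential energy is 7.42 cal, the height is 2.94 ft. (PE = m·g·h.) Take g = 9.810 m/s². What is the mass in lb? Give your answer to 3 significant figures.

Solving PE = m·g·h for m: m = PE/(g·h).
PE = 7.42 cal = 31.05 J; h = 2.94 ft = 0.8961 m; g = 9.810 m/s².
m = 3.532 kg
3.532 kg × (1 lb / 0.4536 kg) = 7.786 lb

7.79 lb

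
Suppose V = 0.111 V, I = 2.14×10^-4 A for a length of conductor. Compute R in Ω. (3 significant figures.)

519 Ω

From Ohm's law: R = V/I.
V = 0.111 V; I = 2.14×10^-4 A.
R = 518.7 Ω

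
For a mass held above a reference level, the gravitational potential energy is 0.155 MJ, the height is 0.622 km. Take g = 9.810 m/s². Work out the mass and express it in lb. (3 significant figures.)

Rearranging PE = m·g·h for m: m = PE/(g·h).
PE = 0.155 MJ = 1.550×10^5 J; h = 0.622 km = 622.0 m; g = 9.810 m/s².
m = 25.40 kg
25.40 kg × (1 lb / 0.4536 kg) = 56.00 lb

56.0 lb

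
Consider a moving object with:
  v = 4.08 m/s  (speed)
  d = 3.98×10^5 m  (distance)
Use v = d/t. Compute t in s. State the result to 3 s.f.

97500 s

Rearranging: t = d/v.
v = 4.08 m/s; d = 3.98×10^5 m.
t = 97549 s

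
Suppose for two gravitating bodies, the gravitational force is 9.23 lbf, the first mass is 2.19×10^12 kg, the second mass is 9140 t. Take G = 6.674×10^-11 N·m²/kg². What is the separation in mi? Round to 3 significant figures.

From Newton's law of gravitation: r = √(G·m₁m₂/F).
F = 9.23 lbf = 41.06 N; m₁ = 2.19×10^12 kg; m₂ = 9140 t = 9.140×10^6 kg; G = 6.674×10^-11 N·m²/kg².
r = 5704 m
5704 m × (1 mi / 1609 m) = 3.544 mi

3.54 mi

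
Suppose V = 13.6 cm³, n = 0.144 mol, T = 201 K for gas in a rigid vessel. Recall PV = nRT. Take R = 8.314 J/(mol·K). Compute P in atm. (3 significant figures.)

175 atm

P is given directly by: P = nRT/V.
V = 13.6 cm³ = 1.360×10^-5 m³; n = 0.144 mol; T = 201 K; R = 8.314 J/(mol·K).
P = 1.769×10^7 Pa
1.769×10^7 Pa × (1 atm / 1.013×10^5 Pa) = 174.6 atm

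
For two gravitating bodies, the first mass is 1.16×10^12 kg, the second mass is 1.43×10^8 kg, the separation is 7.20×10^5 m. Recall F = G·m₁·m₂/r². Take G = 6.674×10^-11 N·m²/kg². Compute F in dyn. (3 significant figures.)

2140 dyn

From Newton's law of gravitation: F = Gm₁m₂/r².
m₁ = 1.16×10^12 kg; m₂ = 1.43×10^8 kg; r = 7.20×10^5 m; G = 6.674×10^-11 N·m²/kg².
F = 0.02136 N
0.02136 N × (1 dyn / 1.000×10^-5 N) = 2136 dyn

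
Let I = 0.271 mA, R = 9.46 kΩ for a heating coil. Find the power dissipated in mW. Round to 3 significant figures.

0.695 mW

Directly: P = I²R.
I = 0.271 mA = 2.710×10^-4 A; R = 9.46 kΩ = 9460 Ω.
P = 6.948×10^-4 W  (the unit combination reduces to kg·m²/s³ = W)
6.948×10^-4 W × (1 mW / 0.001000 W) = 0.6948 mW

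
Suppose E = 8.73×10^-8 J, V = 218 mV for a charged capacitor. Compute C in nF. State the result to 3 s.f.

3670 nF

Rearranging E = ½C·V² for C: C = 2E/V².
E = 8.73×10^-8 J; V = 218 mV = 0.2180 V.
C = 3.674×10^-6 F
3.674×10^-6 F × (1 nF / 1.000×10^-9 F) = 3674 nF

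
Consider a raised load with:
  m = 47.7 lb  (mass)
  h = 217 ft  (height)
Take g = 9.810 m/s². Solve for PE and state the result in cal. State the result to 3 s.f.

Directly: PE = mgh.
m = 47.7 lb = 21.64 kg; h = 217 ft = 66.14 m; g = 9.810 m/s².
PE = 14039 J  (the unit combination reduces to kg·m²/s² = J)
14039 J × (1 cal / 4.184 J) = 3355 cal

3360 cal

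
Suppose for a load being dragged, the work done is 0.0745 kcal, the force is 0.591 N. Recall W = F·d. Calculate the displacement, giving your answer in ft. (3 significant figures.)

1730 ft

Rearranging W = F·d for d: d = W/F.
W = 0.0745 kcal = 311.7 J; F = 0.591 N.
d = 527.4 m
527.4 m × (1 ft / 0.3048 m) = 1730 ft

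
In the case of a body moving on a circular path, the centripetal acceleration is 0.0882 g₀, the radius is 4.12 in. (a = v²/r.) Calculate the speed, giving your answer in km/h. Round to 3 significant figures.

1.08 km/h

Solving a = v²/r for v: v = √(a·r).
a = 0.0882 g₀ = 0.8649 m/s²; r = 4.12 in = 0.1046 m.
v = 0.3009 m/s
0.3009 m/s × (1 km/h / 0.2778 m/s) = 1.083 km/h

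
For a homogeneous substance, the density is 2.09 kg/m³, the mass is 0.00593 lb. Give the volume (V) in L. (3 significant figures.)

Solving ρ = m/V for V: V = m/ρ.
ρ = 2.09 kg/m³; m = 0.00593 lb = 0.002690 kg.
V = 0.001287 m³
0.001287 m³ × (1 L / 0.001000 m³) = 1.287 L

1.29 L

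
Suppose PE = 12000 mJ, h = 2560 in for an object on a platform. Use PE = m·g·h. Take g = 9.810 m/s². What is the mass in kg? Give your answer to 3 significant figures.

Solving PE = m·g·h for m: m = PE/(g·h).
PE = 12000 mJ = 12.00 J; h = 2560 in = 65.02 m; g = 9.810 m/s².
m = 0.01881 kg

0.0188 kg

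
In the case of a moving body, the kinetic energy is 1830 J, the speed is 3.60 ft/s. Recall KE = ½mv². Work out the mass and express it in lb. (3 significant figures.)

6700 lb

Rearranging KE = ½mv² for m: m = 2·KE/v².
KE = 1830 J; v = 3.60 ft/s = 1.097 m/s.
m = 3040 kg
3040 kg × (1 lb / 0.4536 kg) = 6702 lb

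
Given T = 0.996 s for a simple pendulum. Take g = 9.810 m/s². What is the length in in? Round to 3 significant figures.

9.70 in

Solving T = 2π√(L/g) for L: L = g·(T/2π)².
T = 0.996 s; g = 9.810 m/s².
L = 0.2465 m
0.2465 m × (1 in / 0.02540 m) = 9.705 in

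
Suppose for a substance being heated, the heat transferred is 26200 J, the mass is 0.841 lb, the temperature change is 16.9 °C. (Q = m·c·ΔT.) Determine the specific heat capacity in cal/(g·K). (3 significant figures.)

Rearranging Q = m·c·ΔT for c: c = Q/(m·ΔT).
Q = 26200 J; m = 0.841 lb = 0.3815 kg; ΔT = 16.9 °C = 16.90 K.
c = 4064 J/(kg·K)
4064 J/(kg·K) × (1 cal/(g·K) / 4184 J/(kg·K)) = 0.9713 cal/(g·K)

0.971 cal/(g·K)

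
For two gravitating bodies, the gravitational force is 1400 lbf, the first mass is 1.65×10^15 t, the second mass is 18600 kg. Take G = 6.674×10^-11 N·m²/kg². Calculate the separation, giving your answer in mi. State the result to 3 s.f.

11.3 mi

Rearranging: r = √(G·m₁m₂/F).
F = 1400 lbf = 6228 N; m₁ = 1.65×10^15 t = 1.650×10^18 kg; m₂ = 18600 kg; G = 6.674×10^-11 N·m²/kg².
r = 18136 m
18136 m × (1 mi / 1609 m) = 11.27 mi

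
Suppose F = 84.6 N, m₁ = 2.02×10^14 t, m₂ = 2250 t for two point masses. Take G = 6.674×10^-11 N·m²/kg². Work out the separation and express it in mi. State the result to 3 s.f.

From Newton's law of gravitation: r = √(G·m₁m₂/F).
F = 84.6 N; m₁ = 2.02×10^14 t = 2.020×10^17 kg; m₂ = 2250 t = 2.250×10^6 kg; G = 6.674×10^-11 N·m²/kg².
r = 5.988×10^5 m
5.988×10^5 m × (1 mi / 1609 m) = 372.1 mi

372 mi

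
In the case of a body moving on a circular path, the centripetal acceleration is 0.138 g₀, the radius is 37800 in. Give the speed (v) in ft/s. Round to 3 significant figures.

Solving a = v²/r for v: v = √(a·r).
a = 0.138 g₀ = 1.353 m/s²; r = 37800 in = 960.1 m.
v = 36.05 m/s
36.05 m/s × (1 ft/s / 0.3048 m/s) = 118.3 ft/s

118 ft/s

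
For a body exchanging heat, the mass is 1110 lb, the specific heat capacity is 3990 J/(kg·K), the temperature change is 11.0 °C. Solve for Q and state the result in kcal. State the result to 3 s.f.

5280 kcal

Directly: Q = mcΔT.
m = 1110 lb = 503.5 kg; c = 3990 J/(kg·K); ΔT = 11.0 °C = 11.00 K.
Q = 2.210×10^7 J
2.210×10^7 J × (1 kcal / 4184 J) = 5282 kcal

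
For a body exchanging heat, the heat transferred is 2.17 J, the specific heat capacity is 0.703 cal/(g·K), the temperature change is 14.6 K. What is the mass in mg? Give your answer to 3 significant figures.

Solving Q = m·c·ΔT for m: m = Q/(c·ΔT).
Q = 2.17 J; c = 0.703 cal/(g·K) = 2941 J/(kg·K); ΔT = 14.6 K.
m = 5.053×10^-5 kg
5.053×10^-5 kg × (1 mg / 1.000×10^-6 kg) = 50.53 mg

50.5 mg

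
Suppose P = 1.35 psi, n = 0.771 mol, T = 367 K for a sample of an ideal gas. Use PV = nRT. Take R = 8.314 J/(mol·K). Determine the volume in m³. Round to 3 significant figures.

0.253 m³

From the ideal-gas law: V = nRT/P.
P = 1.35 psi = 9308 Pa; n = 0.771 mol; T = 367 K; R = 8.314 J/(mol·K).
V = 0.2527 m³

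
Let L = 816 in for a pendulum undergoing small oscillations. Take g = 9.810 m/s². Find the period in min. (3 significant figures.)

0.152 min

Directly: T = 2π√(L/g).
L = 816 in = 20.73 m; g = 9.810 m/s².
T = 9.133 s
9.133 s × (1 min / 60.00 s) = 0.1522 min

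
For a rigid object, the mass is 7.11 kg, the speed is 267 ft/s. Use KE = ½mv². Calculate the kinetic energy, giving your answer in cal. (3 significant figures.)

Directly: KE = ½mv².
m = 7.11 kg; v = 267 ft/s = 81.38 m/s.
KE = 23545 J
23545 J × (1 cal / 4.184 J) = 5627 cal

5630 cal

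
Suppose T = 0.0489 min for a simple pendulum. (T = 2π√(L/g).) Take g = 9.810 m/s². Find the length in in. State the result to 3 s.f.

Solving T = 2π√(L/g) for L: L = g·(T/2π)².
T = 0.0489 min = 2.934 s; g = 9.810 m/s².
L = 2.139 m
2.139 m × (1 in / 0.02540 m) = 84.22 in

84.2 in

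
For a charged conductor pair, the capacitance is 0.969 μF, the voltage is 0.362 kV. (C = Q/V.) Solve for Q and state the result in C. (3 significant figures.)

3.51×10^-4 C

Rearranging C = Q/V for Q: Q = CV.
C = 0.969 μF = 9.690×10^-7 F; V = 0.362 kV = 362.0 V.
Q = 3.508×10^-4 C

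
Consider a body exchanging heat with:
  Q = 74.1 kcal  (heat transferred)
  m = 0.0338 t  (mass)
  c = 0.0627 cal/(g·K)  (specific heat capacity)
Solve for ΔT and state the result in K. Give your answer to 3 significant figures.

Rearranging: ΔT = Q/(m·c).
Q = 74.1 kcal = 3.100×10^5 J; m = 0.0338 t = 33.80 kg; c = 0.0627 cal/(g·K) = 262.3 J/(kg·K).
ΔT = 34.97 K

35.0 K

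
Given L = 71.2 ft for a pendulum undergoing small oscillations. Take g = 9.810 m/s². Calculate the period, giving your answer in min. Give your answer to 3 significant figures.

0.156 min

Directly: T = 2π√(L/g).
L = 71.2 ft = 21.70 m; g = 9.810 m/s².
T = 9.345 s
9.345 s × (1 min / 60.00 s) = 0.1558 min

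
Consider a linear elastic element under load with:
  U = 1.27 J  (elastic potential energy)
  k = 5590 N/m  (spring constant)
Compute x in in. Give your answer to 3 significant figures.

Solving U = ½k·x² for x: x = √(2U/k).
U = 1.27 J; k = 5590 N/m.
x = 0.02132 m
0.02132 m × (1 in / 0.02540 m) = 0.8392 in

0.839 in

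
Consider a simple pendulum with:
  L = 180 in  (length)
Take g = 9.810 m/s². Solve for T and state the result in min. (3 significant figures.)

0.0715 min

T is given directly by: T = 2π√(L/g).
L = 180 in = 4.572 m; g = 9.810 m/s².
T = 4.289 s
4.289 s × (1 min / 60.00 s) = 0.07149 min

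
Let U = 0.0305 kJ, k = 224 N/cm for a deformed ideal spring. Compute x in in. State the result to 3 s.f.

2.05 in

Solving U = ½k·x² for x: x = √(2U/k).
U = 0.0305 kJ = 30.50 J; k = 224 N/cm = 22400 N/m.
x = 0.05218 m
0.05218 m × (1 in / 0.02540 m) = 2.055 in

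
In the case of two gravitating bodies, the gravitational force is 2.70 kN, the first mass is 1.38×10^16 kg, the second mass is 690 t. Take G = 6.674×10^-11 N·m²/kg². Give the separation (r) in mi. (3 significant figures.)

9.53 mi

Rearranging F = G·m₁·m₂/r² for r: r = √(G·m₁m₂/F).
F = 2.70 kN = 2700 N; m₁ = 1.38×10^16 kg; m₂ = 690 t = 6.900×10^5 kg; G = 6.674×10^-11 N·m²/kg².
r = 15342 m
15342 m × (1 mi / 1609 m) = 9.533 mi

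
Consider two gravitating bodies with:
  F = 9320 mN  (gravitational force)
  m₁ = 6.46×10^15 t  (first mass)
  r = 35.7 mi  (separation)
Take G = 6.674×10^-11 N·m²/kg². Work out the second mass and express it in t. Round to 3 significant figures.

Solving F = G·m₁·m₂/r² for m₂: m₂ = F·r²/(G·m₁).
F = 9320 mN = 9.320 N; m₁ = 6.46×10^15 t = 6.460×10^18 kg; r = 35.7 mi = 57454 m; G = 6.674×10^-11 N·m²/kg².
m₂ = 71.36 kg
71.36 kg × (1 t / 1000 kg) = 0.07136 t

0.0714 t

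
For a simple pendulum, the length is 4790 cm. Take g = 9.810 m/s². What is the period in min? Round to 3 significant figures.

0.231 min

T is given directly by: T = 2π√(L/g).
L = 4790 cm = 47.90 m; g = 9.810 m/s².
T = 13.88 s
13.88 s × (1 min / 60.00 s) = 0.2314 min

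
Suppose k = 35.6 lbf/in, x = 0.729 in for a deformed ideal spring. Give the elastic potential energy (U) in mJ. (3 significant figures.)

1070 mJ

Directly: U = ½kx².
k = 35.6 lbf/in = 6235 N/m; x = 0.729 in = 0.01852 m.
U = 1.069 J
1.069 J × (1 mJ / 0.001000 J) = 1069 mJ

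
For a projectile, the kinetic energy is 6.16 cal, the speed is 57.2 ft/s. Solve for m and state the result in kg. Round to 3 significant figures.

0.170 kg

Rearranging: m = 2·KE/v².
KE = 6.16 cal = 25.77 J; v = 57.2 ft/s = 17.43 m/s.
m = 0.1696 kg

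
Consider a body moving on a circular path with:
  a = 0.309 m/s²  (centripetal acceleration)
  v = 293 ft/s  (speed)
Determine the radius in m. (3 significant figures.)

Rearranging a = v²/r for r: r = v²/a.
a = 0.309 m/s²; v = 293 ft/s = 89.31 m/s.
r = 25811 m

25800 m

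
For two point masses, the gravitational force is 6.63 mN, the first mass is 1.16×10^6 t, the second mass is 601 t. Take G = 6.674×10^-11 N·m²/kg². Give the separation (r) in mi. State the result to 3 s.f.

Solving F = G·m₁·m₂/r² for r: r = √(G·m₁m₂/F).
F = 6.63 mN = 0.006630 N; m₁ = 1.16×10^6 t = 1.160×10^9 kg; m₂ = 601 t = 6.010×10^5 kg; G = 6.674×10^-11 N·m²/kg².
r = 2649 m
2649 m × (1 mi / 1609 m) = 1.646 mi

1.65 mi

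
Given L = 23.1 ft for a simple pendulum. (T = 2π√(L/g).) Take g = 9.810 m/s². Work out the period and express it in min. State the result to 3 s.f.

T is given directly by: T = 2π√(L/g).
L = 23.1 ft = 7.041 m; g = 9.810 m/s².
T = 5.323 s
5.323 s × (1 min / 60.00 s) = 0.08872 min

0.0887 min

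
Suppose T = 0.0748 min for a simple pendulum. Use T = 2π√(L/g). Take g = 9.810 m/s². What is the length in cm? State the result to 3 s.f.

Rearranging: L = g·(T/2π)².
T = 0.0748 min = 4.488 s; g = 9.810 m/s².
L = 5.005 m
5.005 m × (1 cm / 0.01000 m) = 500.5 cm

501 cm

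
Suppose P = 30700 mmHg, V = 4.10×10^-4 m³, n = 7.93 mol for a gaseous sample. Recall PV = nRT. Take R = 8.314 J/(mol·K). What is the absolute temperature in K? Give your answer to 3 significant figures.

25.5 K

Rearranging PV = nRT for T: T = PV/(nR).
P = 30700 mmHg = 4.093×10^6 Pa; V = 4.10×10^-4 m³; n = 7.93 mol; R = 8.314 J/(mol·K).
T = 25.45 K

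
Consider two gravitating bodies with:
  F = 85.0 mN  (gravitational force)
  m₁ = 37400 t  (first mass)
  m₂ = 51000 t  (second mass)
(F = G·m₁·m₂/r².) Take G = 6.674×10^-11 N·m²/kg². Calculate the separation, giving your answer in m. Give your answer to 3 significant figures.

1220 m

Solving F = G·m₁·m₂/r² for r: r = √(G·m₁m₂/F).
F = 85.0 mN = 0.08500 N; m₁ = 37400 t = 3.740×10^7 kg; m₂ = 51000 t = 5.100×10^7 kg; G = 6.674×10^-11 N·m²/kg².
r = 1224 m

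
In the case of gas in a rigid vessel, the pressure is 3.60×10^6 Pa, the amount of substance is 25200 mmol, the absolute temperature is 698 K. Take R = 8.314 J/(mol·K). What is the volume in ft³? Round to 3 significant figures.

Solving PV = nRT for V: V = nRT/P.
P = 3.60×10^6 Pa; n = 25200 mmol = 25.20 mol; T = 698 K; R = 8.314 J/(mol·K).
V = 0.04062 m³
0.04062 m³ × (1 ft³ / 0.02832 m³) = 1.435 ft³

1.43 ft³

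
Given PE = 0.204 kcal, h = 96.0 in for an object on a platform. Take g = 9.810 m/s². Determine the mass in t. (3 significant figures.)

Rearranging PE = m·g·h for m: m = PE/(g·h).
PE = 0.204 kcal = 853.5 J; h = 96.0 in = 2.438 m; g = 9.810 m/s².
m = 35.68 kg
35.68 kg × (1 t / 1000 kg) = 0.03568 t

0.0357 t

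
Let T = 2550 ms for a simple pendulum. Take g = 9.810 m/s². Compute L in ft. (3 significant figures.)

Rearranging: L = g·(T/2π)².
T = 2550 ms = 2.550 s; g = 9.810 m/s².
L = 1.616 m
1.616 m × (1 ft / 0.3048 m) = 5.301 ft

5.30 ft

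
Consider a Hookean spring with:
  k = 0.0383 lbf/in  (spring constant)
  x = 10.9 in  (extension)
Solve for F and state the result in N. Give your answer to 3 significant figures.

F is given directly by: F = kx.
k = 0.0383 lbf/in = 6.707 N/m; x = 10.9 in = 0.2769 m.
F = 1.857 N

1.86 N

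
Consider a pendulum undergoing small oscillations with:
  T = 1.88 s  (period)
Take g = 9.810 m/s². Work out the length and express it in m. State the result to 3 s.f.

Rearranging T = 2π√(L/g) for L: L = g·(T/2π)².
T = 1.88 s; g = 9.810 m/s².
L = 0.8783 m

0.878 m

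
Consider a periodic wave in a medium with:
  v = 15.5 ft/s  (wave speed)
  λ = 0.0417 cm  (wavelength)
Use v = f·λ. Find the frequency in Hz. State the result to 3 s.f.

Solving v = f·λ for f: f = v/λ.
v = 15.5 ft/s = 4.724 m/s; λ = 0.0417 cm = 4.170×10^-4 m.
f = 11329 Hz

11300 Hz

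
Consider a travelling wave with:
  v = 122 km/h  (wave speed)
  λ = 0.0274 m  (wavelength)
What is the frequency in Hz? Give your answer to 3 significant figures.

1240 Hz

Solving v = f·λ for f: f = v/λ.
v = 122 km/h = 33.89 m/s; λ = 0.0274 m.
f = 1237 Hz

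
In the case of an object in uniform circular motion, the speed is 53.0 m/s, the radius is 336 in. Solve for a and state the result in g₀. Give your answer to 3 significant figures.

a is given directly by: a = v²/r.
v = 53.0 m/s; r = 336 in = 8.534 m.
a = 329.1 m/s²
329.1 m/s² × (1 g₀ / 9.807 m/s²) = 33.56 g₀

33.6 g₀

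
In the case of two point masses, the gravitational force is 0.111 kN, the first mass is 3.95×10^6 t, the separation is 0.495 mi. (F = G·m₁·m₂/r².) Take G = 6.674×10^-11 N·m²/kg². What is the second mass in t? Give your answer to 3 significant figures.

2.67×10^5 t

Solving F = G·m₁·m₂/r² for m₂: m₂ = F·r²/(G·m₁).
F = 0.111 kN = 111.0 N; m₁ = 3.95×10^6 t = 3.950×10^9 kg; r = 0.495 mi = 796.6 m; G = 6.674×10^-11 N·m²/kg².
m₂ = 2.672×10^8 kg
2.672×10^8 kg × (1 t / 1000 kg) = 2.672×10^5 t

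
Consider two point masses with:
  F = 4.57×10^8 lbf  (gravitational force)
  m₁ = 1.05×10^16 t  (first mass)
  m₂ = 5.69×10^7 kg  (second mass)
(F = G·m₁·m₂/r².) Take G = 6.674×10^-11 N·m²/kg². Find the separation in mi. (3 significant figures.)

2.75 mi

Solving F = G·m₁·m₂/r² for r: r = √(G·m₁m₂/F).
F = 4.57×10^8 lbf = 2.033×10^9 N; m₁ = 1.05×10^16 t = 1.050×10^19 kg; m₂ = 5.69×10^7 kg; G = 6.674×10^-11 N·m²/kg².
r = 4429 m
4429 m × (1 mi / 1609 m) = 2.752 mi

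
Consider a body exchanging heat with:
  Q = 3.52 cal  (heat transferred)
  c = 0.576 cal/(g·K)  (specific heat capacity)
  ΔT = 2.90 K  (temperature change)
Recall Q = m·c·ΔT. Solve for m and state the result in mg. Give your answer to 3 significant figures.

Rearranging Q = m·c·ΔT for m: m = Q/(c·ΔT).
Q = 3.52 cal = 14.73 J; c = 0.576 cal/(g·K) = 2410 J/(kg·K); ΔT = 2.90 K.
m = 0.002107 kg
0.002107 kg × (1 mg / 1.000×10^-6 kg) = 2107 mg

2110 mg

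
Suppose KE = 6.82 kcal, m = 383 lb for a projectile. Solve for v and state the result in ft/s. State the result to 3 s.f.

Solving KE = ½mv² for v: v = √(2·KE/m).
KE = 6.82 kcal = 28535 J; m = 383 lb = 173.7 kg.
v = 18.12 m/s
18.12 m/s × (1 ft/s / 0.3048 m/s) = 59.46 ft/s

59.5 ft/s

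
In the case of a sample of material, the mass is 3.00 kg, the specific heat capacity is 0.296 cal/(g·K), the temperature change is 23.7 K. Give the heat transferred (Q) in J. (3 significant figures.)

88100 J

Q is given directly by: Q = mcΔT.
m = 3.00 kg; c = 0.296 cal/(g·K) = 1238 J/(kg·K); ΔT = 23.7 K.
Q = 88055 J  (the unit combination reduces to kg·m²/s² = J)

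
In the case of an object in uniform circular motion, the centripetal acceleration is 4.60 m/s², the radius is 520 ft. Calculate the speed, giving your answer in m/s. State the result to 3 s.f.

27.0 m/s

Solving a = v²/r for v: v = √(a·r).
a = 4.60 m/s²; r = 520 ft = 158.5 m.
v = 27.00 m/s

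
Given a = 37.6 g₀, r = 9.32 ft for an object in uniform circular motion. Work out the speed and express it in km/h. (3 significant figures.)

117 km/h

Solving a = v²/r for v: v = √(a·r).
a = 37.6 g₀ = 368.7 m/s²; r = 9.32 ft = 2.841 m.
v = 32.36 m/s
32.36 m/s × (1 km/h / 0.2778 m/s) = 116.5 km/h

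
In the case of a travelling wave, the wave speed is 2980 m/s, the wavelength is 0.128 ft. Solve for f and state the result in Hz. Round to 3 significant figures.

76400 Hz

Solving v = f·λ for f: f = v/λ.
v = 2980 m/s; λ = 0.128 ft = 0.03901 m.
f = 76382 Hz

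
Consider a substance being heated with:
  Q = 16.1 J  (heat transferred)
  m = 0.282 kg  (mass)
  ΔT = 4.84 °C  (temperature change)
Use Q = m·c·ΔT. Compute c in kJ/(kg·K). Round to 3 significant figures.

0.0118 kJ/(kg·K)

Rearranging Q = m·c·ΔT for c: c = Q/(m·ΔT).
Q = 16.1 J; m = 0.282 kg; ΔT = 4.84 °C = 4.840 K.
c = 11.80 J/(kg·K)
11.80 J/(kg·K) × (1 kJ/(kg·K) / 1000 J/(kg·K)) = 0.01180 kJ/(kg·K)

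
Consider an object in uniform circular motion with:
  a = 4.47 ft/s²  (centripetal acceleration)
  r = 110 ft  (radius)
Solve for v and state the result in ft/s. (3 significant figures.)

22.2 ft/s

Rearranging: v = √(a·r).
a = 4.47 ft/s² = 1.362 m/s²; r = 110 ft = 33.53 m.
v = 6.759 m/s
6.759 m/s × (1 ft/s / 0.3048 m/s) = 22.17 ft/s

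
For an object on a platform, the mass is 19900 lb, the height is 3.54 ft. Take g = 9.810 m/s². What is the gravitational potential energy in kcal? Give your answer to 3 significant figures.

PE is given directly by: PE = mgh.
m = 19900 lb = 9026 kg; h = 3.54 ft = 1.079 m; g = 9.810 m/s².
PE = 95545 J  (the unit combination reduces to kg·m²/s² = J)
95545 J × (1 kcal / 4184 J) = 22.84 kcal

22.8 kcal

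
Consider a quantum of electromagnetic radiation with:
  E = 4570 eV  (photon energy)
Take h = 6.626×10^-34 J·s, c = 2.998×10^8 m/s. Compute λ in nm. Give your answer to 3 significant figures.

0.271 nm

Rearranging E = h·c/λ for λ: λ = hc/E.
E = 4570 eV = 7.322×10^-16 J; h = 6.626×10^-34 J·s; c = 2.998×10^8 m/s.
λ = 2.713×10^-10 m
2.713×10^-10 m × (1 nm / 1.000×10^-9 m) = 0.2713 nm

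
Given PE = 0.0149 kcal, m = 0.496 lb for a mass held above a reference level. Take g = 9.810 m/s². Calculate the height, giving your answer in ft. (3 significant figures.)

92.7 ft

Solving PE = m·g·h for h: h = PE/(m·g).
PE = 0.0149 kcal = 62.34 J; m = 0.496 lb = 0.2250 kg; g = 9.810 m/s².
h = 28.25 m
28.25 m × (1 ft / 0.3048 m) = 92.67 ft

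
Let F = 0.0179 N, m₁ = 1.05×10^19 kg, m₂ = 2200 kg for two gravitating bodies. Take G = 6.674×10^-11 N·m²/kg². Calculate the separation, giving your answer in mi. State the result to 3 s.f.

5770 mi

Rearranging F = G·m₁·m₂/r² for r: r = √(G·m₁m₂/F).
F = 0.0179 N; m₁ = 1.05×10^19 kg; m₂ = 2200 kg; G = 6.674×10^-11 N·m²/kg².
r = 9.281×10^6 m
9.281×10^6 m × (1 mi / 1609 m) = 5767 mi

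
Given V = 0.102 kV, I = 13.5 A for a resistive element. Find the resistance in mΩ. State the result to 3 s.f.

7560 mΩ

From Ohm's law: R = V/I.
V = 0.102 kV = 102.0 V; I = 13.5 A.
R = 7.556 Ω
7.556 Ω × (1 mΩ / 0.001000 Ω) = 7556 mΩ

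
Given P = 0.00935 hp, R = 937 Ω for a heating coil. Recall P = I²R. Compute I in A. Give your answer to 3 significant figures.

Rearranging P = I²R for I: I = √(P/R).
P = 0.00935 hp = 6.972 W; R = 937 Ω.
I = 0.08626 A

0.0863 A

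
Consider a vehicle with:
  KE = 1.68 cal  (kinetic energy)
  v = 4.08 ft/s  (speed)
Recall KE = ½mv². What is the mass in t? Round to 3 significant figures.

Rearranging KE = ½mv² for m: m = 2·KE/v².
KE = 1.68 cal = 7.029 J; v = 4.08 ft/s = 1.244 m/s.
m = 9.090 kg
9.090 kg × (1 t / 1000 kg) = 0.009090 t

0.00909 t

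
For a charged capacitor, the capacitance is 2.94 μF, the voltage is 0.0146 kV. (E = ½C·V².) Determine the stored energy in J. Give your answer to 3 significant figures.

Directly: E = ½CV².
C = 2.94 μF = 2.940×10^-6 F; V = 0.0146 kV = 14.60 V.
E = 3.133×10^-4 J

3.13×10^-4 J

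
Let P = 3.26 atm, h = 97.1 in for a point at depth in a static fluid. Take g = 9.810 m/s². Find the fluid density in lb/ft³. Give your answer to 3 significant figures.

Rearranging: ρ = P/(g·h).
P = 3.26 atm = 3.303×10^5 Pa; h = 97.1 in = 2.466 m; g = 9.810 m/s².
ρ = 13653 kg/m³
13653 kg/m³ × (1 lb/ft³ / 16.02 kg/m³) = 852.3 lb/ft³

852 lb/ft³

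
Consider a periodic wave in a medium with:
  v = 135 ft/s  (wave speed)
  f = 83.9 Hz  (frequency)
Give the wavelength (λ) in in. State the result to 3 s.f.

Rearranging v = f·λ for λ: λ = v/f.
v = 135 ft/s = 41.15 m/s; f = 83.9 Hz.
λ = 0.4904 m
0.4904 m × (1 in / 0.02540 m) = 19.31 in

19.3 in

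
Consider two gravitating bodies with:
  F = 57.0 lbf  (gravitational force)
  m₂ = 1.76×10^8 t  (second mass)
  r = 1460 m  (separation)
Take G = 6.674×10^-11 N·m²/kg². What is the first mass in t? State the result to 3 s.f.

46000 t

Rearranging F = G·m₁·m₂/r² for m₁: m₁ = F·r²/(G·m₂).
F = 57.0 lbf = 253.5 N; m₂ = 1.76×10^8 t = 1.760×10^11 kg; r = 1460 m; G = 6.674×10^-11 N·m²/kg².
m₁ = 4.601×10^7 kg
4.601×10^7 kg × (1 t / 1000 kg) = 46012 t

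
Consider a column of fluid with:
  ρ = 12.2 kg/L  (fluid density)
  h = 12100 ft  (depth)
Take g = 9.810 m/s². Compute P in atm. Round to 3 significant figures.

4360 atm

Directly: P = ρgh.
ρ = 12.2 kg/L = 12200 kg/m³; h = 12100 ft = 3688 m; g = 9.810 m/s².
P = 4.414×10^8 Pa
4.414×10^8 Pa × (1 atm / 1.013×10^5 Pa) = 4356 atm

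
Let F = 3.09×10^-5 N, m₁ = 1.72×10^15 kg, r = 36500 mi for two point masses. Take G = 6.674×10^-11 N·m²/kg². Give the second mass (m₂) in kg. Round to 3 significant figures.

9.29×10^5 kg

From Newton's law of gravitation: m₂ = F·r²/(G·m₁).
F = 3.09×10^-5 N; m₁ = 1.72×10^15 kg; r = 36500 mi = 5.874×10^7 m; G = 6.674×10^-11 N·m²/kg².
m₂ = 9.288×10^5 kg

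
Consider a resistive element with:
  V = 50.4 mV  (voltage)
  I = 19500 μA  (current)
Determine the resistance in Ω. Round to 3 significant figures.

2.58 Ω

From Ohm's law: R = V/I.
V = 50.4 mV = 0.05040 V; I = 19500 μA = 0.01950 A.
R = 2.585 Ω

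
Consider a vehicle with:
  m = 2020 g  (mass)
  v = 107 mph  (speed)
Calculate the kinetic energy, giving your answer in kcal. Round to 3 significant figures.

KE is given directly by: KE = ½mv².
m = 2020 g = 2.020 kg; v = 107 mph = 47.83 m/s.
KE = 2311 J  (the unit combination reduces to kg·m²/s² = J)
2311 J × (1 kcal / 4184 J) = 0.5523 kcal

0.552 kcal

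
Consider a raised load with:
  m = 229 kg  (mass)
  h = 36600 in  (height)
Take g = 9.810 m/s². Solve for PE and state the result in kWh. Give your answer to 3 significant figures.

Directly: PE = mgh.
m = 229 kg; h = 36600 in = 929.6 m; g = 9.810 m/s².
PE = 2.088×10^6 J  (the unit combination reduces to kg·m²/s² = J)
2.088×10^6 J × (1 kWh / 3.600×10^6 J) = 0.5801 kWh

0.580 kWh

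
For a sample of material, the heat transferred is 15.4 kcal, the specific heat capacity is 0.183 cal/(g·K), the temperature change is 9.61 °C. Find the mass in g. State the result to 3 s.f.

8760 g

Rearranging Q = m·c·ΔT for m: m = Q/(c·ΔT).
Q = 15.4 kcal = 64434 J; c = 0.183 cal/(g·K) = 765.7 J/(kg·K); ΔT = 9.61 °C = 9.610 K.
m = 8.757 kg
8.757 kg × (1 g / 0.001000 kg) = 8757 g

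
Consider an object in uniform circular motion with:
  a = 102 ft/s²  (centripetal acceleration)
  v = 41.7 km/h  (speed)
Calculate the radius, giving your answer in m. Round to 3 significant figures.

4.32 m

Rearranging a = v²/r for r: r = v²/a.
a = 102 ft/s² = 31.09 m/s²; v = 41.7 km/h = 11.58 m/s.
r = 4.316 m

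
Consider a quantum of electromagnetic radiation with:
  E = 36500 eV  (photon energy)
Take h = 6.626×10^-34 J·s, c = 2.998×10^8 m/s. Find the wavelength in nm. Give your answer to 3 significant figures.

Rearranging: λ = hc/E.
E = 36500 eV = 5.848×10^-15 J; h = 6.626×10^-34 J·s; c = 2.998×10^8 m/s.
λ = 3.397×10^-11 m
3.397×10^-11 m × (1 nm / 1.000×10^-9 m) = 0.03397 nm

0.0340 nm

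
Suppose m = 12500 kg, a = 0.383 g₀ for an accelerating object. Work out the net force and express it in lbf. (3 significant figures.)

10600 lbf

From Newton's second law: F = m·a.
m = 12500 kg; a = 0.383 g₀ = 3.756 m/s².
F = 46949 N
46949 N × (1 lbf / 4.448 N) = 10555 lbf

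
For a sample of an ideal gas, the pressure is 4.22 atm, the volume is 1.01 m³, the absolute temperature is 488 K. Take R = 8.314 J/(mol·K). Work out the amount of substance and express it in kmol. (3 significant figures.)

0.106 kmol

From the ideal-gas law: n = PV/(RT).
P = 4.22 atm = 4.276×10^5 Pa; V = 1.01 m³; T = 488 K; R = 8.314 J/(mol·K).
n = 106.4 mol
106.4 mol × (1 kmol / 1000 mol) = 0.1064 kmol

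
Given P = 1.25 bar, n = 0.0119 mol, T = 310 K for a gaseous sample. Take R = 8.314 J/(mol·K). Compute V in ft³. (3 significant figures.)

Solving PV = nRT for V: V = nRT/P.
P = 1.25 bar = 1.250×10^5 Pa; n = 0.0119 mol; T = 310 K; R = 8.314 J/(mol·K).
V = 2.454×10^-4 m³
2.454×10^-4 m³ × (1 ft³ / 0.02832 m³) = 0.008665 ft³

0.00866 ft³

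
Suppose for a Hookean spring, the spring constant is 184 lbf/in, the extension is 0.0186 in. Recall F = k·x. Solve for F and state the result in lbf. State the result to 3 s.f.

From Hooke's law: F = kx.
k = 184 lbf/in = 32223 N/m; x = 0.0186 in = 4.724×10^-4 m.
F = 15.22 N
15.22 N × (1 lbf / 4.448 N) = 3.422 lbf

3.42 lbf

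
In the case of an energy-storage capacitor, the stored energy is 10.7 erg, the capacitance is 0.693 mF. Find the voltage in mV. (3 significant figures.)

Rearranging: V = √(2E/C).
E = 10.7 erg = 1.070×10^-6 J; C = 0.693 mF = 6.930×10^-4 F.
V = 0.05557 V
0.05557 V × (1 mV / 0.001000 V) = 55.57 mV

55.6 mV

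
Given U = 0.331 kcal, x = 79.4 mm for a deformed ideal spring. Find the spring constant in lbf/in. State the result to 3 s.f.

2510 lbf/in

Rearranging U = ½k·x² for k: k = 2U/x².
U = 0.331 kcal = 1385 J; x = 79.4 mm = 0.07940 m.
k = 4.393×10^5 N/m
4.393×10^5 N/m × (1 lbf/in / 175.1 N/m) = 2509 lbf/in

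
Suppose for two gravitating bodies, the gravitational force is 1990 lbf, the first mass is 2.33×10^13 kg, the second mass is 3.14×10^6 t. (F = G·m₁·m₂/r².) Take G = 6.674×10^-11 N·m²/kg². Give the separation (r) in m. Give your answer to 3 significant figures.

23500 m

Solving F = G·m₁·m₂/r² for r: r = √(G·m₁m₂/F).
F = 1990 lbf = 8852 N; m₁ = 2.33×10^13 kg; m₂ = 3.14×10^6 t = 3.140×10^9 kg; G = 6.674×10^-11 N·m²/kg².
r = 23486 m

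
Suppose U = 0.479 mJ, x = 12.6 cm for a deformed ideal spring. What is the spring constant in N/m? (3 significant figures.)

Rearranging: k = 2U/x².
U = 0.479 mJ = 4.790×10^-4 J; x = 12.6 cm = 0.1260 m.
k = 0.06034 N/m

0.0603 N/m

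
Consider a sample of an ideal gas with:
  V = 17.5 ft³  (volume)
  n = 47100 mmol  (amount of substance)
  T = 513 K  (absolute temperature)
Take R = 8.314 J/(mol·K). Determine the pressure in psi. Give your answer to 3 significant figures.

P is given directly by: P = nRT/V.
V = 17.5 ft³ = 0.4955 m³; n = 47100 mmol = 47.10 mol; T = 513 K; R = 8.314 J/(mol·K).
P = 4.054×10^5 Pa
4.054×10^5 Pa × (1 psi / 6895 Pa) = 58.80 psi

58.8 psi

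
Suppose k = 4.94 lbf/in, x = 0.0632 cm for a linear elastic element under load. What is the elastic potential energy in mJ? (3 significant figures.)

Directly: U = ½kx².
k = 4.94 lbf/in = 865.1 N/m; x = 0.0632 cm = 6.320×10^-4 m.
U = 1.728×10^-4 J  (the unit combination reduces to kg·m²/s² = J)
1.728×10^-4 J × (1 mJ / 0.001000 J) = 0.1728 mJ

0.173 mJ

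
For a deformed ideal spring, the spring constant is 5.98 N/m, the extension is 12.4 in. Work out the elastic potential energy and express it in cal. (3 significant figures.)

U is given directly by: U = ½kx².
k = 5.98 N/m; x = 12.4 in = 0.3150 m.
U = 0.2966 J
0.2966 J × (1 cal / 4.184 J) = 0.07089 cal

0.0709 cal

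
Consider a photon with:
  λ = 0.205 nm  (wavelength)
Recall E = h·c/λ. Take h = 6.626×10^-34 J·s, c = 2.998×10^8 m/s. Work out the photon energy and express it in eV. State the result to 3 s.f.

Directly: E = hc/λ.
λ = 0.205 nm = 2.050×10^-10 m; h = 6.626×10^-34 J·s; c = 2.998×10^8 m/s.
E = 9.690×10^-16 J
9.690×10^-16 J × (1 eV / 1.602×10^-19 J) = 6048 eV

6050 eV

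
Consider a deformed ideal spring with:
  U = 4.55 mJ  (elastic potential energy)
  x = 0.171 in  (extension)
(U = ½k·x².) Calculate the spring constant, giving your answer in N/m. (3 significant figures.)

482 N/m

Rearranging U = ½k·x² for k: k = 2U/x².
U = 4.55 mJ = 0.004550 J; x = 0.171 in = 0.004343 m.
k = 482.4 N/m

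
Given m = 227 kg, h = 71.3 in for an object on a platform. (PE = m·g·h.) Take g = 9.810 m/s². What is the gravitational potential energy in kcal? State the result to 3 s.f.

Directly: PE = mgh.
m = 227 kg; h = 71.3 in = 1.811 m; g = 9.810 m/s².
PE = 4033 J
4033 J × (1 kcal / 4184 J) = 0.9639 kcal

0.964 kcal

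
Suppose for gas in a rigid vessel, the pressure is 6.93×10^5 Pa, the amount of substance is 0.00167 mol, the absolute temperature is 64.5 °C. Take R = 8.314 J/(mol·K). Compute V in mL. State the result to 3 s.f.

From the ideal-gas law: V = nRT/P.
P = 6.93×10^5 Pa; n = 0.00167 mol; T = 64.5 °C = 337.6 K; R = 8.314 J/(mol·K).
V = 6.765×10^-6 m³
6.765×10^-6 m³ × (1 mL / 1.000×10^-6 m³) = 6.765 mL

6.76 mL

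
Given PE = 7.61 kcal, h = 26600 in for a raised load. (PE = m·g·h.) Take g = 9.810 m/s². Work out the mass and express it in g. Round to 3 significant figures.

4800 g

Solving PE = m·g·h for m: m = PE/(g·h).
PE = 7.61 kcal = 31840 J; h = 26600 in = 675.6 m; g = 9.810 m/s².
m = 4.804 kg
4.804 kg × (1 g / 0.001000 kg) = 4804 g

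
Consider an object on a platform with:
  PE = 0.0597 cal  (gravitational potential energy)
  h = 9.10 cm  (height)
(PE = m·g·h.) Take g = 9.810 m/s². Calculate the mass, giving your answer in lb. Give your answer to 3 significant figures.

Rearranging PE = m·g·h for m: m = PE/(g·h).
PE = 0.0597 cal = 0.2498 J; h = 9.10 cm = 0.09100 m; g = 9.810 m/s².
m = 0.2798 kg
0.2798 kg × (1 lb / 0.4536 kg) = 0.6169 lb

0.617 lb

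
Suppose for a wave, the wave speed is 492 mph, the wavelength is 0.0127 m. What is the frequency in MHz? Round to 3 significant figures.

Solving v = f·λ for f: f = v/λ.
v = 492 mph = 219.9 m/s; λ = 0.0127 m.
f = 17318 Hz
17318 Hz × (1 MHz / 1.000×10^6 Hz) = 0.01732 MHz

0.0173 MHz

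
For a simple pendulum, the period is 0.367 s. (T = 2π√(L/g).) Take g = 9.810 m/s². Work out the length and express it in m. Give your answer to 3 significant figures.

Rearranging T = 2π√(L/g) for L: L = g·(T/2π)².
T = 0.367 s; g = 9.810 m/s².
L = 0.03347 m

0.0335 m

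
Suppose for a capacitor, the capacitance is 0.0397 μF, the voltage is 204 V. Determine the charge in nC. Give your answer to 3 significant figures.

8100 nC

Rearranging C = Q/V for Q: Q = CV.
C = 0.0397 μF = 3.970×10^-8 F; V = 204 V.
Q = 8.099×10^-6 C
8.099×10^-6 C × (1 nC / 1.000×10^-9 C) = 8099 nC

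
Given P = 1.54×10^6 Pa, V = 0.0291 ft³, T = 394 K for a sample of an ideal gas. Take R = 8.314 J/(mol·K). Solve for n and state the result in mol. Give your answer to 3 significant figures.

Rearranging: n = PV/(RT).
P = 1.54×10^6 Pa; V = 0.0291 ft³ = 8.240×10^-4 m³; T = 394 K; R = 8.314 J/(mol·K).
n = 0.3874 mol

0.387 mol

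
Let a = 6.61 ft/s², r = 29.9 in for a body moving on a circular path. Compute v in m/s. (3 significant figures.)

1.24 m/s

Rearranging a = v²/r for v: v = √(a·r).
a = 6.61 ft/s² = 2.015 m/s²; r = 29.9 in = 0.7595 m.
v = 1.237 m/s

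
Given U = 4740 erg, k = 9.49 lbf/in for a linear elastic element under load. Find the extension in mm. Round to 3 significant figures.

0.755 mm

Rearranging U = ½k·x² for x: x = √(2U/k).
U = 4740 erg = 4.740×10^-4 J; k = 9.49 lbf/in = 1662 N/m.
x = 7.553×10^-4 m
7.553×10^-4 m × (1 mm / 0.001000 m) = 0.7553 mm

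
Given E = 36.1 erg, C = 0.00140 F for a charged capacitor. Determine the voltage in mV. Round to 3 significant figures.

71.8 mV

Rearranging: V = √(2E/C).
E = 36.1 erg = 3.610×10^-6 J; C = 0.00140 F.
V = 0.07181 V
0.07181 V × (1 mV / 0.001000 V) = 71.81 mV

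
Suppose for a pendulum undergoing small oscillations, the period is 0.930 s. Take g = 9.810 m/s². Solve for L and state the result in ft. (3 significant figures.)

0.705 ft

Solving T = 2π√(L/g) for L: L = g·(T/2π)².
T = 0.930 s; g = 9.810 m/s².
L = 0.2149 m
0.2149 m × (1 ft / 0.3048 m) = 0.7051 ft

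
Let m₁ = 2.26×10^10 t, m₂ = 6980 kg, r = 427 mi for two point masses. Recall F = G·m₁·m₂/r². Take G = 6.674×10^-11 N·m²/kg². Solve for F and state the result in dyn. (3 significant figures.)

From Newton's law of gravitation: F = Gm₁m₂/r².
m₁ = 2.26×10^10 t = 2.260×10^13 kg; m₂ = 6980 kg; r = 427 mi = 6.872×10^5 m; G = 6.674×10^-11 N·m²/kg².
F = 2.229×10^-5 N
2.229×10^-5 N × (1 dyn / 1.000×10^-5 N) = 2.229 dyn

2.23 dyn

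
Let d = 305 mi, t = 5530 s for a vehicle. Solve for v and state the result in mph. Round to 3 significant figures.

199 mph

Directly: v = d/t.
d = 305 mi = 4.908×10^5 m; t = 5530 s.
v = 88.76 m/s
88.76 m/s × (1 mph / 0.4470 m/s) = 198.6 mph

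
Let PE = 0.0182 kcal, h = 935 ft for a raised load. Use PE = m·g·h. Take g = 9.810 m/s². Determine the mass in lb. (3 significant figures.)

0.0600 lb

Rearranging: m = PE/(g·h).
PE = 0.0182 kcal = 76.15 J; h = 935 ft = 285.0 m; g = 9.810 m/s².
m = 0.02724 kg
0.02724 kg × (1 lb / 0.4536 kg) = 0.06005 lb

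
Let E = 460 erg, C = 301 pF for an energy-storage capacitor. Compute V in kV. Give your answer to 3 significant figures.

Solving E = ½C·V² for V: V = √(2E/C).
E = 460 erg = 4.600×10^-5 J; C = 301 pF = 3.010×10^-10 F.
V = 552.9 V
552.9 V × (1 kV / 1000 V) = 0.5529 kV

0.553 kV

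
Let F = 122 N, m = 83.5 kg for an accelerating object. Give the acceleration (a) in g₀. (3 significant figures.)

0.149 g₀

From Newton's second law: a = F/m.
F = 122 N; m = 83.5 kg.
a = 1.461 m/s²
1.461 m/s² × (1 g₀ / 9.807 m/s²) = 0.1490 g₀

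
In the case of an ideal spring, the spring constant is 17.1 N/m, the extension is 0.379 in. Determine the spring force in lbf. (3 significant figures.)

0.0370 lbf

From Hooke's law: F = kx.
k = 17.1 N/m; x = 0.379 in = 0.009627 m.
F = 0.1646 N
0.1646 N × (1 lbf / 4.448 N) = 0.03701 lbf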